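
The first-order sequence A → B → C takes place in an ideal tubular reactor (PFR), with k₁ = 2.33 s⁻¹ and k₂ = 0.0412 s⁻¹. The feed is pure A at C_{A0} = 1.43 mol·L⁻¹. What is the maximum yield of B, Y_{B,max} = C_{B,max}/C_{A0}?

At the optimum, C_{B,max}/C_{A0} = (k₁/k₂)^[k₂/(k₂−k₁)].
= (2.33/0.0412)^(0.0412/(0.0412−2.33)) = (56.55)^(-0.01800) = 0.9299.

0.930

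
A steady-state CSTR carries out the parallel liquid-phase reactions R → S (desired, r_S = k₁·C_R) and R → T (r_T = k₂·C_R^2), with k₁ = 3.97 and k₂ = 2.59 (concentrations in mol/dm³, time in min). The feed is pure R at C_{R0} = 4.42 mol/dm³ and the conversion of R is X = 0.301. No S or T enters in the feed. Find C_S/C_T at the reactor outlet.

Exit C_R = C_{R0}(1−X) = 4.42×0.699 = 3.090 mol/dm³.
In a CSTR the entire volume is at exit conditions, so r_S = 3.97×3.090 = 12.27 and r_T = 2.59×3.090^2 = 24.72.
Overall selectivity = C_S/C_T = r_Sτ/(r_Tτ) = r_S/r_T = 0.496.

0.496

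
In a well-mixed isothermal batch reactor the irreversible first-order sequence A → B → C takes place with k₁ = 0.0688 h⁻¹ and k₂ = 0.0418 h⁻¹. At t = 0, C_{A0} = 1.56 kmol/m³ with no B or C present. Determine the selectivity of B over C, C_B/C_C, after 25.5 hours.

The intermediate concentration in a first-order A→B→C sequence is C_B = k₁C_{A0}(e^(−k₁t) − e^(−k₂t))/(k₂−k₁).
e^(−k₁t) = e^(−0.0688×25.5) = e^(−1.754) = 0.1730; e^(−k₂t) = e^(−1.066) = 0.3444.
C_B = 0.0688×1.56/(0.0418−0.0688) × (0.1730−0.3444) = (-3.975)×(-0.1714) = 0.6814 kmol/m³.
C_A = C_{A0}e^(−k₁t) = 0.2699 kmol/m³, so C_C = C_{A0}−C_A−C_B = 0.6087 kmol/m³; C_B/C_C = 1.12.

1.12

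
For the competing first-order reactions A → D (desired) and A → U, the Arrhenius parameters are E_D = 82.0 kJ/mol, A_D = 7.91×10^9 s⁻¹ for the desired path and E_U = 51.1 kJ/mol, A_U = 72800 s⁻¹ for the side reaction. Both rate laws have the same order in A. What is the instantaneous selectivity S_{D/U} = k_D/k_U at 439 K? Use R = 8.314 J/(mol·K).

k_D/k_U = (A_D/A_U)·exp[−(E_D−E_U)/(RT)] = (A_D/A_U)·exp[(E_U−E_D)/(RT)].
(E_U−E_D)/(RT) = (51.1−82.0)×10³/(8.314×439) = -30900/3650 = -8.466.
k_D/k_U = (7.91×10^9/72800)·exp(-8.466) = 1.087×10^5 × 2.105×10^-4 = 22.9.
Since E_D > E_U, raising the temperature improves selectivity toward D.

22.9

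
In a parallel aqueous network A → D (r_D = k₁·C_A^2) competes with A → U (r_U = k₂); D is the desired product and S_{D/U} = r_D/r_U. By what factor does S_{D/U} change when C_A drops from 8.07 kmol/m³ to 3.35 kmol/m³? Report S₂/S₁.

S_{D/U} = (k₁/k₂)·C_A^2, so S₂/S₁ = (C_{A,2}/C_{A,1})^2.
= (3.35/8.07)^2 = (0.4151)^2 = 0.172.

0.172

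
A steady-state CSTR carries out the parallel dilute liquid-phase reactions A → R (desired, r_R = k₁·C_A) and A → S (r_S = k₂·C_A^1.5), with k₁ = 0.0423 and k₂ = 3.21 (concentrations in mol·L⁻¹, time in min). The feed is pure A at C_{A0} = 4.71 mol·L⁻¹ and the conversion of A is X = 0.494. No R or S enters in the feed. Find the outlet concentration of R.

Exit C_A = C_{A0}(1−X) = 4.71×0.506 = 2.383 mol·L⁻¹.
Rates in a CSTR are evaluated at the outlet concentration: r_R = 0.0423×2.383 = 0.1008, r_S = 3.21×2.383^1.5 = 11.81.
Fraction of consumed A going to R: r_R/(r_R+r_S) = 0.008464.
C_R = 0.008464·C_{A0}·X = 0.008464×4.71×0.494 = 0.0197 mol·L⁻¹.

0.0197 mol·L⁻¹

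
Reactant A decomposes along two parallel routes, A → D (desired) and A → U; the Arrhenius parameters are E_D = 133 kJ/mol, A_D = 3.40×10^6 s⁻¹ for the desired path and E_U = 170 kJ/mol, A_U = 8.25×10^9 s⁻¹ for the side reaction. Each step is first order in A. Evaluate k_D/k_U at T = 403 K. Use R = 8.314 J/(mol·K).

k_D/k_U = (A_D/A_U)·exp[−(E_D−E_U)/(RT)] = (A_D/A_U)·exp[(E_U−E_D)/(RT)].
(E_U−E_D)/(RT) = (170−133)×10³/(8.314×403) = 37000/3351 = 11.04.
k_D/k_U = (3.40×10^6/8.25×10^9)·exp(11.04) = 4.121×10^-4 × 62504 = 25.8.

25.8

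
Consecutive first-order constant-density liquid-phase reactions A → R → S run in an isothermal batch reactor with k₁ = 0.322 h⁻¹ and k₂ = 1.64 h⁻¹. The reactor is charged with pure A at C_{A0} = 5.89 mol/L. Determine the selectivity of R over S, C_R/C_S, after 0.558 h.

For first-order series with pure A initially, C_R(t) = k₁C_{A0}/(k₂−k₁)·(e^(−k₁t) − e^(−k₂t)).
e^(−k₁t) = e^(−0.322×0.558) = e^(−0.1797) = 0.8355; e^(−k₂t) = e^(−0.9151) = 0.4005.
C_R = 0.322×5.89/(1.64−0.322) × (0.8355−0.4005) = 1.439×0.4351 = 0.6261 mol/L.
C_A = C_{A0}e^(−k₁t) = 4.921 mol/L, so C_S = C_{A0}−C_A−C_R = 0.3426 mol/L; C_R/C_S = 1.83.

1.83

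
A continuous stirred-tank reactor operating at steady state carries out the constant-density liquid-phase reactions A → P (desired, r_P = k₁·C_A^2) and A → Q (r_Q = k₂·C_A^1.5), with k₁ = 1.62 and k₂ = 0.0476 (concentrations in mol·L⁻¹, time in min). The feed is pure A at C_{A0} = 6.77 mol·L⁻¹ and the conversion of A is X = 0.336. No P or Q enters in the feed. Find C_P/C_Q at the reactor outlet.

Exit C_A = C_{A0}(1−X) = 6.77×0.664 = 4.495 mol·L⁻¹.
In a CSTR the entire volume is at exit conditions, so r_P = 1.62×4.495^2 = 32.74 and r_Q = 0.0476×4.495^1.5 = 0.4537.
Overall selectivity = C_P/C_Q = r_Pτ/(r_Qτ) = r_P/r_Q = 72.2.

72.2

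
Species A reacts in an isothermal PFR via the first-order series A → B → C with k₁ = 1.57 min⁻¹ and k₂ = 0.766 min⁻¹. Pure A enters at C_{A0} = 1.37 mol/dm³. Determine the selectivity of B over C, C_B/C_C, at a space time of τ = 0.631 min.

3.21

For first-order series with pure A initially, C_B(τ) = k₁C_{A0}/(k₂−k₁)·(e^(−k₁τ) − e^(−k₂τ)).
e^(−k₁τ) = e^(−1.57×0.631) = e^(−0.9907) = 0.3713; e^(−k₂τ) = e^(−0.4833) = 0.6167.
C_B = 1.57×1.37/(0.766−1.57) × (0.3713−0.6167) = (-2.675)×(-0.2454) = 0.6565 mol/dm³.
C_A = C_{A0}e^(−k₁τ) = 0.5087 mol/dm³, so C_C = C_{A0}−C_A−C_B = 0.2048 mol/dm³; C_B/C_C = 3.21.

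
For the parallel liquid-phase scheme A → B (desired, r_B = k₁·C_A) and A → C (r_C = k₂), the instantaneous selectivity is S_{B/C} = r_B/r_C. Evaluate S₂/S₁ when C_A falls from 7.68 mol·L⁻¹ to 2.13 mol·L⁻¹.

S_{B/C} = (k₁/k₂)·C_A, so S₂/S₁ = (C_{A,2}/C_{A,1}).
= 2.13/7.68 = 0.277.

0.277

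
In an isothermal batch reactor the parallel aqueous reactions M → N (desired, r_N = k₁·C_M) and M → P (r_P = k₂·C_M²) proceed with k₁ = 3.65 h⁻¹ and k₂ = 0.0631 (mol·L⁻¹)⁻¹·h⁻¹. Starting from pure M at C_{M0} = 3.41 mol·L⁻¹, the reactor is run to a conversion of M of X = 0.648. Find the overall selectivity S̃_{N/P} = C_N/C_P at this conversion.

C_M = C_{M0}(1−X) = 1.200 mol·L⁻¹.
Along a PFR/batch, dC_N/dC_M = −r_N/(r_N+r_P) = −k₁/(k₁+k₂·C_M).
Integrating from C_{M0} to C_M: C_N = (3.65/0.0631)·ln[(3.65+0.0631·3.41)/(3.65+0.0631·1.20)] = 57.84·ln(3.865/3.726) = 2.125 mol·L⁻¹.
C_P = (C_{M0}−C_M)−C_N = 0.08444 mol·L⁻¹; S̃_{N/P} = 2.125/0.08444 = 25.2.

25.2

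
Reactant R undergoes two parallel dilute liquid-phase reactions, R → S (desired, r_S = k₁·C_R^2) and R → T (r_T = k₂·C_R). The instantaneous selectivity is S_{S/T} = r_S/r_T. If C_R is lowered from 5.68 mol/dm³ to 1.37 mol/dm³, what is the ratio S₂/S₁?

S_{S/T} = (k₁/k₂)·C_R, so S₂/S₁ = (C_{R,2}/C_{R,1}).
= 1.37/5.68 = 0.241.

0.241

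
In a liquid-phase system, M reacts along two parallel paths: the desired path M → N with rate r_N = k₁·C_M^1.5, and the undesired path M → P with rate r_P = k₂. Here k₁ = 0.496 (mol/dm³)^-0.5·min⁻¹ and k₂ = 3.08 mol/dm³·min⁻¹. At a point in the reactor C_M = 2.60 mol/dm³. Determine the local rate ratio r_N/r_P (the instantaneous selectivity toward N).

0.675

S_{N/P} = r_N/r_P = (k₁·C_M^1.5)/(k₂) = (k₁/k₂)·C_M^1.5.
= (0.496×2.600^1.5) / (3.08) = 2.079/3.080 = 0.675.
Since the desired path is higher order in M, keeping C_M high (PFR or concentrated feed) favours N.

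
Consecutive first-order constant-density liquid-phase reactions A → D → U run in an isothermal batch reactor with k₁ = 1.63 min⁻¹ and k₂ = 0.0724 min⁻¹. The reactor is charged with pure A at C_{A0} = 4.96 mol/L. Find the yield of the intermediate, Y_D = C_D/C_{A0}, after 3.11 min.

Solving the coupled first-order balances gives C_D(t) = [k₁/(k₂−k₁)]·C_{A0}·(e^(−k₁t) − e^(−k₂t)).
e^(−k₁t) = e^(−1.63×3.11) = e^(−5.069) = 0.006287; e^(−k₂t) = e^(−0.2252) = 0.7984.
C_D = 1.63×4.96/(0.0724−1.63) × (0.006287−0.7984) = (-5.191)×(-0.7921) = 4.111 mol/L.
Y_D = C_D/C_{A0} = 4.111/4.96 = 0.829.

0.829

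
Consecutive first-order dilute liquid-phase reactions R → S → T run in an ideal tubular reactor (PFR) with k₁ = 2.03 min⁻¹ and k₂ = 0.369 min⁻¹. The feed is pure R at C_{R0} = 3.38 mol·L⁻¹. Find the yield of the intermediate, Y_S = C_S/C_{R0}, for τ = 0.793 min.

0.668

The intermediate concentration in a first-order A→B→C sequence is C_S = k₁C_{R0}(e^(−k₁τ) − e^(−k₂τ))/(k₂−k₁).
e^(−k₁τ) = e^(−2.03×0.793) = e^(−1.610) = 0.1999; e^(−k₂τ) = e^(−0.2926) = 0.7463.
C_S = 2.03×3.38/(0.369−2.03) × (0.1999−0.7463) = (-4.131)×(-0.5464) = 2.257 mol·L⁻¹.
Y_S = C_S/C_{R0} = 2.257/3.38 = 0.668.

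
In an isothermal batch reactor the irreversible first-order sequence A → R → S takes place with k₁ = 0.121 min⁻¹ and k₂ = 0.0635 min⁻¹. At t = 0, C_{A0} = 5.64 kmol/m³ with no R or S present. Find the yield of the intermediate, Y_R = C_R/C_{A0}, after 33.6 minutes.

For first-order series with pure A initially, C_R(t) = k₁C_{A0}/(k₂−k₁)·(e^(−k₁t) − e^(−k₂t)).
e^(−k₁t) = e^(−0.121×33.6) = e^(−4.066) = 0.01715; e^(−k₂t) = e^(−2.134) = 0.1184.
C_R = 0.121×5.64/(0.0635−0.121) × (0.01715−0.1184) = (-11.87)×(-0.1013) = 1.202 kmol/m³.
Y_R = C_R/C_{A0} = 1.202/5.64 = 0.213.

0.213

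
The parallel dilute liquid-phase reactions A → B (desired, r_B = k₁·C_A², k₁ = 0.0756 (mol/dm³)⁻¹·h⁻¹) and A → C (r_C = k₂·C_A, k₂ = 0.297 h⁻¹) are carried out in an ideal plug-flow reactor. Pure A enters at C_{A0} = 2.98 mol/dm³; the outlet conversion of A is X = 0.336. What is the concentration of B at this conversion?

C_A = C_{A0}(1−X) = 1.979 mol/dm³.
Along a PFR/batch, dC_C/dC_A = −r_C/(r_B+r_C) = −k₂/(k₂+k₁·C_A).
Integrating from C_{A0} to C_A: C_C = (0.297/0.0756)·ln[(0.297+0.0756·2.98)/(0.297+0.0756·1.98)] = 3.929·ln(0.5223/0.4466) = 0.6151 mol/dm³.
Then C_B = (C_{A0}−C_A) − C_C = 1.001 − 0.6151 = 0.3862 mol/dm³.

0.386 mol/dm³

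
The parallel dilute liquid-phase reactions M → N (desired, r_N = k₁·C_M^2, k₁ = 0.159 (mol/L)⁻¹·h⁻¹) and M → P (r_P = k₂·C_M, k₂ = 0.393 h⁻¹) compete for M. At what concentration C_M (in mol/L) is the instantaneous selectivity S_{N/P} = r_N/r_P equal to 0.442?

1.09 mol/L

S_{N/P} = (k₁/k₂)·C_M ⇒ C_M = S·k₂/k₁.
= 0.442×0.393/0.159 = 1.09 mol/L.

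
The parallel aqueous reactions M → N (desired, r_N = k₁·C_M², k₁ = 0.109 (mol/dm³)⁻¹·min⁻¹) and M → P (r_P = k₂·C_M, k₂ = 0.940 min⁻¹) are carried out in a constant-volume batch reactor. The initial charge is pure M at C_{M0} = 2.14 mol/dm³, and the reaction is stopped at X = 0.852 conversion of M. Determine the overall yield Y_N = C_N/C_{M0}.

0.104

C_M = C_{M0}(1−X) = 0.3167 mol/dm³.
Along a PFR/batch, dC_P/dC_M = −r_P/(r_N+r_P) = −k₂/(k₂+k₁·C_M).
Integrating from C_{M0} to C_M: C_P = (0.940/0.109)·ln[(0.940+0.109·2.14)/(0.940+0.109·0.317)] = 8.624·ln(1.173/0.9745) = 1.601 mol/dm³.
Then C_N = (C_{M0}−C_M) − C_P = 1.823 − 1.601 = 0.2227 mol/dm³.
Y_N = C_N/C_{M0} = 0.2227/2.14 = 0.104.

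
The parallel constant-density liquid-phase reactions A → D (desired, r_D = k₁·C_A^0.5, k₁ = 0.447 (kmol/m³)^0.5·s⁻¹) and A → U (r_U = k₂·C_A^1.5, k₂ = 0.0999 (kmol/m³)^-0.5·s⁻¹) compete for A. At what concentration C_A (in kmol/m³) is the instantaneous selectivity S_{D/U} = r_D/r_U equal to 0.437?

10.2 kmol/m³

S_{D/U} = (k₁/k₂)·C_A⁻¹ ⇒ C_A = (S·k₂/k₁)^(-1).
= (0.437×0.0999/0.447)^(-1) = (0.09767)^(-1) = 10.2 kmol/m³.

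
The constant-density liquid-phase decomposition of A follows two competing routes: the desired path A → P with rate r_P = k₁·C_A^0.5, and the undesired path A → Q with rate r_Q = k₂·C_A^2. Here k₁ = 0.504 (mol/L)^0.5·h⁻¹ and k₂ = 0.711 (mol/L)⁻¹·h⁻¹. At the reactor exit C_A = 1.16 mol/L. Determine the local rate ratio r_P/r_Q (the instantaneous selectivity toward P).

0.567

S_{P/Q} = r_P/r_Q = (k₁·C_A^0.5)/(k₂·C_A^2) = (k₁/k₂)·C_A^-1.5.
= (0.504×1.160^0.5) / (0.711×1.160^2) = 0.5428/0.9567 = 0.567.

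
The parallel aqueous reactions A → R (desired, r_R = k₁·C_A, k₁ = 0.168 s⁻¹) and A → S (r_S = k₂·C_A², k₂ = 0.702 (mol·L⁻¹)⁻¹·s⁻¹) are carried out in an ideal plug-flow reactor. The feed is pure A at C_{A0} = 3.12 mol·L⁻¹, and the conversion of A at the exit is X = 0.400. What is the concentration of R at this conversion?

0.111 mol·L⁻¹

C_A = C_{A0}(1−X) = 1.872 mol·L⁻¹.
Along a PFR/batch, dC_R/dC_A = −r_R/(r_R+r_S) = −k₁/(k₁+k₂·C_A).
Integrating from C_{A0} to C_A: C_R = (0.168/0.702)·ln[(0.168+0.702·3.12)/(0.168+0.702·1.87)] = 0.2393·ln(2.358/1.482) = 0.1111 mol·L⁻¹.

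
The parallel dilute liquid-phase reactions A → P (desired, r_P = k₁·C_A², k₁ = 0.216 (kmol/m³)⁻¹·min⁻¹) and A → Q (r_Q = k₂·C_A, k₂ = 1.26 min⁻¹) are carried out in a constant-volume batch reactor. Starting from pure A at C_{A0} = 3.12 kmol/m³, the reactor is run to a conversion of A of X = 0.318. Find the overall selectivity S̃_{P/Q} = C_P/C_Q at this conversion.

C_A = C_{A0}(1−X) = 2.128 kmol/m³.
Along a PFR/batch, dC_Q/dC_A = −r_Q/(r_P+r_Q) = −k₂/(k₂+k₁·C_A).
Integrating from C_{A0} to C_A: C_Q = (1.26/0.216)·ln[(1.26+0.216·3.12)/(1.26+0.216·2.13)] = 5.833·ln(1.934/1.720) = 0.6851 kmol/m³.
Then C_P = (C_{A0}−C_A) − C_Q = 0.9922 − 0.6851 = 0.3070 kmol/m³.
S̃_{P/Q} = C_P/C_Q = 0.3070/0.6851 = 0.448.

0.448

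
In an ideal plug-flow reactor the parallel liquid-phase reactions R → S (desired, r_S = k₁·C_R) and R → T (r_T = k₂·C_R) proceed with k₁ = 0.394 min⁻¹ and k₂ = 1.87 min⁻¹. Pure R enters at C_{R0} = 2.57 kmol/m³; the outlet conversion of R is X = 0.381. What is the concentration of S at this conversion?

C_R = C_{R0}(1−X) = 1.591 kmol/m³.
Both paths are first order in R, so the instantaneous fraction to S is constant: dC_S/d(−C_R) = k₁/(k₁+k₂) = 0.1740.
C_S = 0.1740·(C_{R0}−C_R) = 0.1740×0.9792 = 0.170 kmol/m³.

0.170 kmol/m³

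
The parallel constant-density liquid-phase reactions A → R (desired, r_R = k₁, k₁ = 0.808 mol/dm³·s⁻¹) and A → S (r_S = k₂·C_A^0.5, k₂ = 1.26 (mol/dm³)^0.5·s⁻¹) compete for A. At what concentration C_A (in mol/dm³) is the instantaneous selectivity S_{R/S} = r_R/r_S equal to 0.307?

S_{R/S} = (k₁/k₂)·C_A^-0.5 ⇒ C_A = (S·k₂/k₁)^(-2).
= (0.307×1.26/0.808)^(-2) = (0.4787)^(-2) = 4.36 mol/dm³.

4.36 mol/dm³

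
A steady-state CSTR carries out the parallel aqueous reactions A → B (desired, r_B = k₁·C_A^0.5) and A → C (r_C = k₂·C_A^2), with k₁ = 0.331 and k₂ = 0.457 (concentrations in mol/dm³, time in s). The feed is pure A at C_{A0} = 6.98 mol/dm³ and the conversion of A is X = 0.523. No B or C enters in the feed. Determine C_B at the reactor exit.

Exit C_A = C_{A0}(1−X) = 6.98×0.477 = 3.329 mol/dm³.
Rates in a CSTR are evaluated at the outlet concentration: r_B = 0.331×3.329^0.5 = 0.6040, r_C = 0.457×3.329^2 = 5.066.
Fraction of consumed A going to B: r_B/(r_B+r_C) = 0.1065.
C_B = 0.1065·C_{A0}·X = 0.1065×6.98×0.523 = 0.389 mol/dm³.

0.389 mol/dm³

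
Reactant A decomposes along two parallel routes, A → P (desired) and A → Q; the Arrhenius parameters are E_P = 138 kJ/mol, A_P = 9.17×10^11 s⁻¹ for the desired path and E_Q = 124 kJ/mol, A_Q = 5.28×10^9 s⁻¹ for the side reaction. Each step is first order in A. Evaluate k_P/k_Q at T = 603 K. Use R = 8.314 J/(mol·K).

Since both paths have the same order in A, the concentration cancels and S_{P/Q} = k_P/k_Q = (A_P/A_Q)·exp[(E_Q−E_P)/(RT)].
(E_Q−E_P)/(RT) = (124−138)×10³/(8.314×603) = -14000/5013 = -2.793.
k_P/k_Q = (9.17×10^11/5.28×10^9)·exp(-2.793) = 173.7 × 0.06126 = 10.6.
Since E_P > E_Q, raising the temperature improves selectivity toward P.

10.6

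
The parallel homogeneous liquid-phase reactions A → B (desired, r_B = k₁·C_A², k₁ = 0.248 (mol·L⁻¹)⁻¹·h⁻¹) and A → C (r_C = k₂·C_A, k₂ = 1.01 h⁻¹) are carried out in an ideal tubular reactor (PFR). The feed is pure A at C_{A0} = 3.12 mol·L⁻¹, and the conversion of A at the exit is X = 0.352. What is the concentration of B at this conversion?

0.423 mol·L⁻¹

C_A = C_{A0}(1−X) = 2.022 mol·L⁻¹.
Along a PFR/batch, dC_C/dC_A = −r_C/(r_B+r_C) = −k₂/(k₂+k₁·C_A).
Integrating from C_{A0} to C_A: C_C = (1.01/0.248)·ln[(1.01+0.248·3.12)/(1.01+0.248·2.02)] = 4.073·ln(1.784/1.511) = 0.6748 mol·L⁻¹.
Then C_B = (C_{A0}−C_A) − C_C = 1.098 − 0.6748 = 0.4235 mol·L⁻¹.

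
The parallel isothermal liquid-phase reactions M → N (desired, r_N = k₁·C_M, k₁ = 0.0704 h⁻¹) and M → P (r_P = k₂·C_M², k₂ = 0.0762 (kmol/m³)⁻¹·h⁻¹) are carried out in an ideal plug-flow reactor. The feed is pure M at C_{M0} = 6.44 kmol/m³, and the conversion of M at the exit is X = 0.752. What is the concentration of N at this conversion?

C_M = C_{M0}(1−X) = 1.597 kmol/m³.
Along a PFR/batch, dC_N/dC_M = −r_N/(r_N+r_P) = −k₁/(k₁+k₂·C_M).
Integrating from C_{M0} to C_M: C_N = (0.0704/0.0762)·ln[(0.0704+0.0762·6.44)/(0.0704+0.0762·1.60)] = 0.9239·ln(0.5611/0.1921) = 0.9903 kmol/m³.

0.990 kmol/m³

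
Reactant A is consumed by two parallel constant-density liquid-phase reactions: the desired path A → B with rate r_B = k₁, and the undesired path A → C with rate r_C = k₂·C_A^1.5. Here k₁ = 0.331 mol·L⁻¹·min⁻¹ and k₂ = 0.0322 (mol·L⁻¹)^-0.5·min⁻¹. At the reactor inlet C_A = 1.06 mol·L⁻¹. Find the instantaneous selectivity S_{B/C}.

9.42

S_{B/C} = r_B/r_C = (k₁)/(k₂·C_A^1.5) = (k₁/k₂)·C_A^-1.5.
= (0.331) / (0.0322×1.060^1.5) = 0.3310/0.03514 = 9.42.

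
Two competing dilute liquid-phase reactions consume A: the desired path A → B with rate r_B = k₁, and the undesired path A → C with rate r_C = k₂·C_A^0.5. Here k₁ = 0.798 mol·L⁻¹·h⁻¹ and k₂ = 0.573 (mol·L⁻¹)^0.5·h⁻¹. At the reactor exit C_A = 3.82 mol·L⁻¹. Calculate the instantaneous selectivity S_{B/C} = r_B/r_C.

S_{B/C} = r_B/r_C = (k₁)/(k₂·C_A^0.5) = (k₁/k₂)·C_A^-0.5.
= (0.798) / (0.573×3.820^0.5) = 0.7980/1.120 = 0.713.

0.713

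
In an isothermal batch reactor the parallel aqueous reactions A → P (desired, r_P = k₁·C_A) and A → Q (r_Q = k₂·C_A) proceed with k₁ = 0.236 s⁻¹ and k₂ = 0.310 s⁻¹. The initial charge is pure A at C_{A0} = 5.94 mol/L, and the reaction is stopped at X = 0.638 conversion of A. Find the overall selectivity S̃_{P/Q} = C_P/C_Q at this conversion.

0.761

C_A = C_{A0}(1−X) = 2.150 mol/L.
Both paths are first order in A, so the instantaneous fraction to P is constant: dC_P/d(−C_A) = k₁/(k₁+k₂) = 0.4322.
C_P = 0.4322·(C_{A0}−C_A) = 0.4322×3.790 = 1.64 mol/L.
C_Q = (C_{A0}−C_A)−C_P = 2.152 mol/L; S̃_{P/Q} = 1.638/2.152 = 0.761.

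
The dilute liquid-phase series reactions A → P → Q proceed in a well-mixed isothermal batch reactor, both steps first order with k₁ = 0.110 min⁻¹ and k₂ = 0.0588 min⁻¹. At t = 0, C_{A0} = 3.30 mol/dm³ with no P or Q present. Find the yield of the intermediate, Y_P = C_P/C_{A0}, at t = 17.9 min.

Solving the coupled first-order balances gives C_P(t) = [k₁/(k₂−k₁)]·C_{A0}·(e^(−k₁t) − e^(−k₂t)).
e^(−k₁t) = e^(−0.110×17.9) = e^(−1.969) = 0.1396; e^(−k₂t) = e^(−1.053) = 0.3491.
C_P = 0.110×3.30/(0.0588−0.110) × (0.1396−0.3491) = (-7.090)×(-0.2095) = 1.485 mol/dm³.
Y_P = C_P/C_{A0} = 1.485/3.30 = 0.450.

0.450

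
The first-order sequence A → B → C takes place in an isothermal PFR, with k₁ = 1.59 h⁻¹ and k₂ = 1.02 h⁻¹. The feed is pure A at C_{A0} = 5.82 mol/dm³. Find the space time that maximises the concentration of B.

0.779 h

Setting dC_B/dτ = 0 gives τ_opt = ln(k₂/k₁)/(k₂−k₁).
= ln(1.02/1.59)/(1.02−1.59) = ln(0.6415)/-0.5700 = -0.4439/-0.5700 = 0.779 h.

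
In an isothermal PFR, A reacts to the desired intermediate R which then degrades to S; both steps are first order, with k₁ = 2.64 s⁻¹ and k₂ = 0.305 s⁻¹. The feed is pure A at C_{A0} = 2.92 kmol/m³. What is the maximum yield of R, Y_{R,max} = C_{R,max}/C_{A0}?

0.754

Evaluating C_R at τ_opt = ln(k₂/k₁)/(k₂−k₁) gives C_{R,max}/C_{A0} = (k₁/k₂)^[k₂/(k₂−k₁)].
= (2.64/0.305)^(0.305/(0.305−2.64)) = (8.656)^(-0.1306) = 0.7543.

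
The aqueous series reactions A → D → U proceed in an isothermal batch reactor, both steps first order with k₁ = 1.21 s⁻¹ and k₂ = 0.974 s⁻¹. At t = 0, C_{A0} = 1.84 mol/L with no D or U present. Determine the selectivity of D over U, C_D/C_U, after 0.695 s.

The intermediate concentration in a first-order A→B→C sequence is C_D = k₁C_{A0}(e^(−k₁t) − e^(−k₂t))/(k₂−k₁).
e^(−k₁t) = e^(−1.21×0.695) = e^(−0.8409) = 0.4313; e^(−k₂t) = e^(−0.6769) = 0.5082.
C_D = 1.21×1.84/(0.974−1.21) × (0.4313−0.5082) = (-9.434)×(-0.07687) = 0.7252 mol/L.
C_A = C_{A0}e^(−k₁t) = 0.7936 mol/L, so C_U = C_{A0}−C_A−C_D = 0.3212 mol/L; C_D/C_U = 2.26.

2.26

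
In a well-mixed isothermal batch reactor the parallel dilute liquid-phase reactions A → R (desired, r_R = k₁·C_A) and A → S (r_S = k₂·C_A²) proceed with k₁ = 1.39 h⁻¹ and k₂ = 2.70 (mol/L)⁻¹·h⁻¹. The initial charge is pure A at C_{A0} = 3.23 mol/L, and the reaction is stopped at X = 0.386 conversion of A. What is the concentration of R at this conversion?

C_A = C_{A0}(1−X) = 1.983 mol/L.
Along a PFR/batch, dC_R/dC_A = −r_R/(r_R+r_S) = −k₁/(k₁+k₂·C_A).
Integrating from C_{A0} to C_A: C_R = (1.39/2.70)·ln[(1.39+2.70·3.23)/(1.39+2.70·1.98)] = 0.5148·ln(10.11/6.745) = 0.2084 mol/L.

0.208 mol/L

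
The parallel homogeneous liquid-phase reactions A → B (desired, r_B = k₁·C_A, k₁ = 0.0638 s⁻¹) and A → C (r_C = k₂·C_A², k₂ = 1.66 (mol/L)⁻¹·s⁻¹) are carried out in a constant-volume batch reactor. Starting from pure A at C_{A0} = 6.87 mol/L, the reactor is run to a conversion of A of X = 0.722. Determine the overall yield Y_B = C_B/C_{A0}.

C_A = C_{A0}(1−X) = 1.910 mol/L.
Along a PFR/batch, dC_B/dC_A = −r_B/(r_B+r_C) = −k₁/(k₁+k₂·C_A).
Integrating from C_{A0} to C_A: C_B = (0.0638/1.66)·ln[(0.0638+1.66·6.87)/(0.0638+1.66·1.91)] = 0.03843·ln(11.47/3.234) = 0.04865 mol/L.
Y_B = C_B/C_{A0} = 0.04865/6.87 = 0.00708.

0.00708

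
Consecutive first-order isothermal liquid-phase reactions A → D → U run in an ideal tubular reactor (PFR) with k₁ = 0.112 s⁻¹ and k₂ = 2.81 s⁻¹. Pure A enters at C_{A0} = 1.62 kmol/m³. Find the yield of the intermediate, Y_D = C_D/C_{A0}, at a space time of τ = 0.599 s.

The intermediate concentration in a first-order A→B→C sequence is C_D = k₁C_{A0}(e^(−k₁τ) − e^(−k₂τ))/(k₂−k₁).
e^(−k₁τ) = e^(−0.112×0.599) = e^(−0.06709) = 0.9351; e^(−k₂τ) = e^(−1.683) = 0.1858.
C_D = 0.112×1.62/(2.81−0.112) × (0.9351−0.1858) = 0.06725×0.7493 = 0.05039 kmol/m³.
Y_D = C_D/C_{A0} = 0.05039/1.62 = 0.0311.

0.0311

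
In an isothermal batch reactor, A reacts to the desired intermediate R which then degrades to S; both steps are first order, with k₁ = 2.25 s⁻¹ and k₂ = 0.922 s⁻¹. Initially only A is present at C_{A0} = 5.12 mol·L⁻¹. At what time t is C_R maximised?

The intermediate peaks when r₁ = r₂, i.e. k₁e^(−k₁t) = k₂e^(−k₂t), giving t_opt = ln(k₂/k₁)/(k₂−k₁).
= ln(0.922/2.25)/(0.922−2.25) = ln(0.4098)/-1.328 = -0.8921/-1.328 = 0.672 s.

0.672 s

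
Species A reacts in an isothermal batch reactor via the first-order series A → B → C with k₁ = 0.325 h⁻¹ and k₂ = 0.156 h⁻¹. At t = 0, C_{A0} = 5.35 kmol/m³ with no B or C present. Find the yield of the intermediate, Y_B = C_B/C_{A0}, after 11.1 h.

Solving the coupled first-order balances gives C_B(t) = [k₁/(k₂−k₁)]·C_{A0}·(e^(−k₁t) − e^(−k₂t)).
e^(−k₁t) = e^(−0.325×11.1) = e^(−3.607) = 0.02712; e^(−k₂t) = e^(−1.732) = 0.1770.
C_B = 0.325×5.35/(0.156−0.325) × (0.02712−0.1770) = (-10.29)×(-0.1499) = 1.542 kmol/m³.
Y_B = C_B/C_{A0} = 1.542/5.35 = 0.288.

0.288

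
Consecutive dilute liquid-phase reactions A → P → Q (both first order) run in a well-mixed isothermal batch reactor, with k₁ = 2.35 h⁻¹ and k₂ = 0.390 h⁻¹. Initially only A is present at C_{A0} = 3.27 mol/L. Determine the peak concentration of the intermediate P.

2.29 mol/L

For a first-order series the maximum intermediate yield is C_{P,max}/C_{A0} = (k₁/k₂)^[k₂/(k₂−k₁)].
= (2.35/0.390)^(0.390/(0.390−2.35)) = (6.026)^(-0.1990) = 0.6995.
C_{P,max} = 0.6995×3.27 = 2.29 mol/L.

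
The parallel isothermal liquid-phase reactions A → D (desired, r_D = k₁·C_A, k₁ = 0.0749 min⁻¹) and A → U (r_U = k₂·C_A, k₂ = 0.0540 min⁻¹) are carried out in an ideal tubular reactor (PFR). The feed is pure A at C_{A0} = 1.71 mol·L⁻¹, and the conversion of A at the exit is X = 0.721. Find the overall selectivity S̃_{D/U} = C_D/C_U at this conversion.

1.39

C_A = C_{A0}(1−X) = 0.4771 mol·L⁻¹.
Both paths are first order in A, so the instantaneous fraction to D is constant: dC_D/d(−C_A) = k₁/(k₁+k₂) = 0.5811.
C_D = 0.5811·(C_{A0}−C_A) = 0.5811×1.233 = 0.716 mol·L⁻¹.
C_U = (C_{A0}−C_A)−C_D = 0.5165 mol·L⁻¹; S̃_{D/U} = 0.7164/0.5165 = 1.39.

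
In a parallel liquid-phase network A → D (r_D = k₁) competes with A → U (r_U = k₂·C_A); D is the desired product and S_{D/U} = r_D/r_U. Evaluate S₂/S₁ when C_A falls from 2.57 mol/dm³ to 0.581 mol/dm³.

4.42

S_{D/U} = (k₁/k₂)·C_A⁻¹, so S₂/S₁ = (C_{A,2}/C_{A,1})⁻¹.
= 2.57/0.581 = 4.42.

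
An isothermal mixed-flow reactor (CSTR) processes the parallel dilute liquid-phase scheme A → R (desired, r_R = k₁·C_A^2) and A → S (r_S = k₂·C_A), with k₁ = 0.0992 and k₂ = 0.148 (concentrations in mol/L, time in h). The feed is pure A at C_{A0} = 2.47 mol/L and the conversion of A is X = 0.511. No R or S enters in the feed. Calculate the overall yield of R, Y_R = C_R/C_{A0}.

0.229

Exit C_A = C_{A0}(1−X) = 2.47×0.489 = 1.208 mol/L.
Rates in a CSTR are evaluated at the outlet concentration: r_R = 0.0992×1.208^2 = 0.1447, r_S = 0.148×1.208 = 0.1788.
Fraction of consumed A going to R: r_R/(r_R+r_S) = 0.4474.
C_R = 0.4474·C_{A0}·X = 0.4474×2.47×0.511 = 0.565 mol/L; Y_R = C_R/C_{A0} = 0.229.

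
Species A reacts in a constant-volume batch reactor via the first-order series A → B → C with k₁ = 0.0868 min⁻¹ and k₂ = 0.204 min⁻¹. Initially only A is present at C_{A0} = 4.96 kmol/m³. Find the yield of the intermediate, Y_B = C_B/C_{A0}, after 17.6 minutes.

0.140

For first-order series with pure A initially, C_B(t) = k₁C_{A0}/(k₂−k₁)·(e^(−k₁t) − e^(−k₂t)).
e^(−k₁t) = e^(−0.0868×17.6) = e^(−1.528) = 0.2170; e^(−k₂t) = e^(−3.590) = 0.02759.
C_B = 0.0868×4.96/(0.204−0.0868) × (0.2170−0.02759) = 3.673×0.1895 = 0.6959 kmol/m³.
Y_B = C_B/C_{A0} = 0.6959/4.96 = 0.140.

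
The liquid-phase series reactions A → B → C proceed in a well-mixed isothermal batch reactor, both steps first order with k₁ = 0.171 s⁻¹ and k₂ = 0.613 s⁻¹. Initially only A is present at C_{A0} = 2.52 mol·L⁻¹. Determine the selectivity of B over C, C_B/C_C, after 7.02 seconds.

0.189

The intermediate concentration in a first-order A→B→C sequence is C_B = k₁C_{A0}(e^(−k₁t) − e^(−k₂t))/(k₂−k₁).
e^(−k₁t) = e^(−0.171×7.02) = e^(−1.200) = 0.3011; e^(−k₂t) = e^(−4.303) = 0.01352.
C_B = 0.171×2.52/(0.613−0.171) × (0.3011−0.01352) = 0.9749×0.2875 = 0.2803 mol·L⁻¹.
C_A = C_{A0}e^(−k₁t) = 0.7587 mol·L⁻¹, so C_C = C_{A0}−C_A−C_B = 1.481 mol·L⁻¹; C_B/C_C = 0.189.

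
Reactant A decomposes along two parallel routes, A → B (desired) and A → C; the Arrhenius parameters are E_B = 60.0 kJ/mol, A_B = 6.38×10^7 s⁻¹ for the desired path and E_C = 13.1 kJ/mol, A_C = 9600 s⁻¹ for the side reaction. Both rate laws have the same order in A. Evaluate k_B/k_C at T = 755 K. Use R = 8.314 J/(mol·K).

With equal orders, S_{B/C} = k_B/k_C = (A_B/A_C)·exp[(E_C−E_B)/(RT)].
(E_C−E_B)/(RT) = (13.1−60.0)×10³/(8.314×755) = -46900/6277 = -7.472.
k_B/k_C = (6.38×10^7/9600)·exp(-7.472) = 6646 × 5.690×10^-4 = 3.78.

3.78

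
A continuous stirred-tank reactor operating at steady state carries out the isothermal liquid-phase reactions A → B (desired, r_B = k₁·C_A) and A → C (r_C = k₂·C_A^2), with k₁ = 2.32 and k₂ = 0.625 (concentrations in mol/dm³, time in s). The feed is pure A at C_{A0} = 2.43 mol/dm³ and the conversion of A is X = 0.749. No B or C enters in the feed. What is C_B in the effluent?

Exit C_A = C_{A0}(1−X) = 2.43×0.251 = 0.6099 mol/dm³.
A CSTR operates uniformly at the exit composition, giving r_B = 1.415 and r_C = 0.2325 (each k·C_A^n at C_A = 0.6099).
Fraction of consumed A going to B: r_B/(r_B+r_C) = 0.8589.
C_B = 0.8589·C_{A0}·X = 0.8589×2.43×0.749 = 1.56 mol/dm³.

1.56 mol/dm³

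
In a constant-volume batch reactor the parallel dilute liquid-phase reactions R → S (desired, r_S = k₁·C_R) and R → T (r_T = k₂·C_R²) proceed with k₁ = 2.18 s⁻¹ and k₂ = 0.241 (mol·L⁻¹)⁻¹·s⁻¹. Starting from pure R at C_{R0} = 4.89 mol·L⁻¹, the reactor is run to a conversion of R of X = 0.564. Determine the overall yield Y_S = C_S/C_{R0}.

C_R = C_{R0}(1−X) = 2.132 mol·L⁻¹.
Along a PFR/batch, dC_S/dC_R = −r_S/(r_S+r_T) = −k₁/(k₁+k₂·C_R).
Integrating from C_{R0} to C_R: C_S = (2.18/0.241)·ln[(2.18+0.241·4.89)/(2.18+0.241·2.13)] = 9.046·ln(3.358/2.694) = 1.995 mol·L⁻¹.
Y_S = C_S/C_{R0} = 1.995/4.89 = 0.408.

0.408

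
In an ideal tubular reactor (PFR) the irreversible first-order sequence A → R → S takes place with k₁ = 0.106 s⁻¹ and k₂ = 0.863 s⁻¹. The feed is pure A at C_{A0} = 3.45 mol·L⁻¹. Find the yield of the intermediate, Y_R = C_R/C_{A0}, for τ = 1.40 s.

0.0789

The intermediate concentration in a first-order A→B→C sequence is C_R = k₁C_{A0}(e^(−k₁τ) − e^(−k₂τ))/(k₂−k₁).
e^(−k₁τ) = e^(−0.106×1.40) = e^(−0.1484) = 0.8621; e^(−k₂τ) = e^(−1.208) = 0.2987.
C_R = 0.106×3.45/(0.863−0.106) × (0.8621−0.2987) = 0.4831×0.5634 = 0.2722 mol·L⁻¹.
Y_R = C_R/C_{A0} = 0.2722/3.45 = 0.0789.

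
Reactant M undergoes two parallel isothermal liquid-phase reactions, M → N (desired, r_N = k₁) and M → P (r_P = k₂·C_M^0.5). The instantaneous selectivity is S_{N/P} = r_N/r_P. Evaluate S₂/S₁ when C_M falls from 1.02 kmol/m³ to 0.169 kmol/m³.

S_{N/P} = (k₁/k₂)·C_M^-0.5, so S₂/S₁ = (C_{M,2}/C_{M,1})^-0.5.
= (0.169/1.02)^(-0.5) = (0.1657)^(-0.5) = 2.46.

2.46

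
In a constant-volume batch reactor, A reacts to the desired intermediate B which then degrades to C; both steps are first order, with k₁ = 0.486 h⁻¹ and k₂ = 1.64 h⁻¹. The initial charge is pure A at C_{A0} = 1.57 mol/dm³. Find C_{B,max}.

At the optimum, C_{B,max}/C_{A0} = (k₁/k₂)^[k₂/(k₂−k₁)].
= (0.486/1.64)^(1.64/(1.64−0.486)) = (0.2963)^(1.421) = 0.1776.
C_{B,max} = 0.1776×1.57 = 0.279 mol/dm³.

0.279 mol/dm³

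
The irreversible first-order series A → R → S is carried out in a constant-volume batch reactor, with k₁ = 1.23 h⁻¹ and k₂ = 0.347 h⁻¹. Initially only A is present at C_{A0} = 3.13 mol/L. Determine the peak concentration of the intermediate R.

Evaluating C_R at t_opt = ln(k₂/k₁)/(k₂−k₁) gives C_{R,max}/C_{A0} = (k₁/k₂)^[k₂/(k₂−k₁)].
= (1.23/0.347)^(0.347/(0.347−1.23)) = (3.545)^(-0.3930) = 0.6082.
C_{R,max} = 0.6082×3.13 = 1.90 mol/L.

1.90 mol/L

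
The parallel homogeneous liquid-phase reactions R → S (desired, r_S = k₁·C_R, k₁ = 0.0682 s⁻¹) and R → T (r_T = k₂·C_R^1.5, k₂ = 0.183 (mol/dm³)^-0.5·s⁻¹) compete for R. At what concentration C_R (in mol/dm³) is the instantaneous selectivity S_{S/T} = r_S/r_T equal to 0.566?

0.434 mol/dm³

S_{S/T} = (k₁/k₂)·C_R^-0.5 ⇒ C_R = (S·k₂/k₁)^(-2).
= (0.566×0.183/0.0682)^(-2) = (1.519)^(-2) = 0.434 mol/dm³.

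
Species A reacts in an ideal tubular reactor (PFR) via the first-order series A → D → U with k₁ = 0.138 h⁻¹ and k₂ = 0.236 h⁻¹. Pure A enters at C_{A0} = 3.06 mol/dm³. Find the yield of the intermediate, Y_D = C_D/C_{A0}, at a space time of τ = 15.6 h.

0.128

For first-order series with pure A initially, C_D(τ) = k₁C_{A0}/(k₂−k₁)·(e^(−k₁τ) − e^(−k₂τ)).
e^(−k₁τ) = e^(−0.138×15.6) = e^(−2.153) = 0.1162; e^(−k₂τ) = e^(−3.682) = 0.02518.
C_D = 0.138×3.06/(0.236−0.138) × (0.1162−0.02518) = 4.309×0.09098 = 0.3920 mol/dm³.
Y_D = C_D/C_{A0} = 0.3920/3.06 = 0.128.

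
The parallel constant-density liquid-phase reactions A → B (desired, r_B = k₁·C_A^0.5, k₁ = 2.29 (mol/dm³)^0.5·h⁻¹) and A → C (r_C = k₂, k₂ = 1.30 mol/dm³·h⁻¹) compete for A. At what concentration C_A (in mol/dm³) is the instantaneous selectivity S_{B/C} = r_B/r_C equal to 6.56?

S_{B/C} = (k₁/k₂)·C_A^0.5 ⇒ C_A = (S·k₂/k₁)^(2).
= (6.56×1.30/2.29)^(2) = (3.724)^(2) = 13.9 mol/dm³.

13.9 mol/dm³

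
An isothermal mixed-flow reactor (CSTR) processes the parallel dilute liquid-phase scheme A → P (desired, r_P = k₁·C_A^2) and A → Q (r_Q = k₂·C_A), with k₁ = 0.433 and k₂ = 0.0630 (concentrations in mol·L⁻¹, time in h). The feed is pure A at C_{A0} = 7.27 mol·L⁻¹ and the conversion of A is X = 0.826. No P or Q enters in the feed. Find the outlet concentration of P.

5.39 mol·L⁻¹

Exit C_A = C_{A0}(1−X) = 7.27×0.174 = 1.265 mol·L⁻¹.
Rates in a CSTR are evaluated at the outlet concentration: r_P = 0.433×1.265^2 = 0.6929, r_Q = 0.0630×1.265 = 0.07969.
Fraction of consumed A going to P: r_P/(r_P+r_Q) = 0.8968.
C_P = 0.8968·C_{A0}·X = 0.8968×7.27×0.826 = 5.39 mol·L⁻¹.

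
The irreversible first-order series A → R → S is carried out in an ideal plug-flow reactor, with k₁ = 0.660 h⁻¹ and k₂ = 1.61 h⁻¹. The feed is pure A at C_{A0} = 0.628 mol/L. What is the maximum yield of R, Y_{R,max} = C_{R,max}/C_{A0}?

0.221

Evaluating C_R at τ_opt = ln(k₂/k₁)/(k₂−k₁) gives C_{R,max}/C_{A0} = (k₁/k₂)^[k₂/(k₂−k₁)].
= (0.660/1.61)^(1.61/(1.61−0.660)) = (0.4099)^(1.695) = 0.2206.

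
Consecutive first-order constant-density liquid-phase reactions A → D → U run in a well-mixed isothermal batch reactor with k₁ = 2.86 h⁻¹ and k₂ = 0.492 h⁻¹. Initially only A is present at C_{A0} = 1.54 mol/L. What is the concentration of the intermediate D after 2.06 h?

0.670 mol/L

Solving the coupled first-order balances gives C_D(t) = [k₁/(k₂−k₁)]·C_{A0}·(e^(−k₁t) − e^(−k₂t)).
e^(−k₁t) = e^(−2.86×2.06) = e^(−5.892) = 0.002763; e^(−k₂t) = e^(−1.014) = 0.3629.
C_D = 2.86×1.54/(0.492−2.86) × (0.002763−0.3629) = (-1.860)×(-0.3602) = 0.6699 mol/L.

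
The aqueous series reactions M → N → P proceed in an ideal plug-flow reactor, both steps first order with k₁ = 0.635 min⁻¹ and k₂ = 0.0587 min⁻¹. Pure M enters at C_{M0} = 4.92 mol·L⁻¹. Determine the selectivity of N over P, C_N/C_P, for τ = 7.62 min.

The intermediate concentration in a first-order A→B→C sequence is C_N = k₁C_{M0}(e^(−k₁τ) − e^(−k₂τ))/(k₂−k₁).
e^(−k₁τ) = e^(−0.635×7.62) = e^(−4.839) = 0.007917; e^(−k₂τ) = e^(−0.4473) = 0.6394.
C_N = 0.635×4.92/(0.0587−0.635) × (0.007917−0.6394) = (-5.421)×(-0.6314) = 3.423 mol·L⁻¹.
C_M = C_{M0}e^(−k₁τ) = 0.03895 mol·L⁻¹, so C_P = C_{M0}−C_M−C_N = 1.458 mol·L⁻¹; C_N/C_P = 2.35.

2.35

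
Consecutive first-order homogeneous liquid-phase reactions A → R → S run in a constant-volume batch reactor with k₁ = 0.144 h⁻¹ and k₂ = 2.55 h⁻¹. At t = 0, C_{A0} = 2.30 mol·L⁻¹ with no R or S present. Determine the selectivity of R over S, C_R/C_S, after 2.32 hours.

0.177

The intermediate concentration in a first-order A→B→C sequence is C_R = k₁C_{A0}(e^(−k₁t) − e^(−k₂t))/(k₂−k₁).
e^(−k₁t) = e^(−0.144×2.32) = e^(−0.3341) = 0.7160; e^(−k₂t) = e^(−5.916) = 0.002696.
C_R = 0.144×2.30/(2.55−0.144) × (0.7160−0.002696) = 0.1377×0.7133 = 0.09819 mol·L⁻¹.
C_A = C_{A0}e^(−k₁t) = 1.647 mol·L⁻¹, so C_S = C_{A0}−C_A−C_R = 0.5550 mol·L⁻¹; C_R/C_S = 0.177.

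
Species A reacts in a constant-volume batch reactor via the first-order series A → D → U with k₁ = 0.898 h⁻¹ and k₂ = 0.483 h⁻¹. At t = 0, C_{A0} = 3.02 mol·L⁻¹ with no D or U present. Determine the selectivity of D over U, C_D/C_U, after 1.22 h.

2.53

The intermediate concentration in a first-order A→B→C sequence is C_D = k₁C_{A0}(e^(−k₁t) − e^(−k₂t))/(k₂−k₁).
e^(−k₁t) = e^(−0.898×1.22) = e^(−1.096) = 0.3344; e^(−k₂t) = e^(−0.5893) = 0.5547.
C_D = 0.898×3.02/(0.483−0.898) × (0.3344−0.5547) = (-6.535)×(-0.2204) = 1.440 mol·L⁻¹.
C_A = C_{A0}e^(−k₁t) = 1.010 mol·L⁻¹, so C_U = C_{A0}−C_A−C_D = 0.5701 mol·L⁻¹; C_D/C_U = 2.53.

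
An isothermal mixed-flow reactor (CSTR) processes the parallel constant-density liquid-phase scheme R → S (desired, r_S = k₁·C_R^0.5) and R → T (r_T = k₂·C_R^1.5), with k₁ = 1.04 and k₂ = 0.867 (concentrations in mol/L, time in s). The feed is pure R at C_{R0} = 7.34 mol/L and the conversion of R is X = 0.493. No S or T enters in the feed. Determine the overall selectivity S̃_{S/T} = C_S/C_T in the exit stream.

Exit C_R = C_{R0}(1−X) = 7.34×0.507 = 3.721 mol/L.
Rates in a CSTR are evaluated at the outlet concentration: r_S = 1.04×3.721^0.5 = 2.006, r_T = 0.867×3.721^1.5 = 6.224.
Overall selectivity = C_S/C_T = r_Sτ/(r_Tτ) = r_S/r_T = 0.322.

0.322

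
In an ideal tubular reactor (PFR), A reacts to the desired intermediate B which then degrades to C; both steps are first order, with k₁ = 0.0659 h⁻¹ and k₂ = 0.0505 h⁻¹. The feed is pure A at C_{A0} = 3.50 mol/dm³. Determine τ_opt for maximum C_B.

For first-order series the maximum of C_B occurs at τ_opt = ln(k₂/k₁)/(k₂−k₁).
= ln(0.0505/0.0659)/(0.0505−0.0659) = ln(0.7663)/-0.01540 = -0.2662/-0.01540 = 17.3 h.

17.3 h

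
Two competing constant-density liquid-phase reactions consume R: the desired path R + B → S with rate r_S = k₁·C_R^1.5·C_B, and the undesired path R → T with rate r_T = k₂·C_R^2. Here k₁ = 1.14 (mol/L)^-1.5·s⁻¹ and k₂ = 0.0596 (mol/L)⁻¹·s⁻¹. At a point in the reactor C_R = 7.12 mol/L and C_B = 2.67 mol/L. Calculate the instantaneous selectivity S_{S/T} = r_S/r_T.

19.1

S_{S/T} = r_S/r_T = (k₁·C_R^1.5·C_B)/(k₂·C_R^2) = (k₁/k₂)·C_R^-0.5·C_B.
= (1.14×7.120^1.5×2.670) / (0.0596×7.120^2) = 57.83/3.021 = 19.1.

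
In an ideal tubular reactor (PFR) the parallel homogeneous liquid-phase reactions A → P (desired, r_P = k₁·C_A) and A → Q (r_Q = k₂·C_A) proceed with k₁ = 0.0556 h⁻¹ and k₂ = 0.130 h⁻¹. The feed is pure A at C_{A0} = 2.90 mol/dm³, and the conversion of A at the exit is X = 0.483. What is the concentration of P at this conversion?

0.420 mol/dm³

C_A = C_{A0}(1−X) = 1.499 mol/dm³.
Both paths are first order in A, so the instantaneous fraction to P is constant: dC_P/d(−C_A) = k₁/(k₁+k₂) = 0.2996.
C_P = 0.2996·(C_{A0}−C_A) = 0.2996×1.401 = 0.420 mol/dm³.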